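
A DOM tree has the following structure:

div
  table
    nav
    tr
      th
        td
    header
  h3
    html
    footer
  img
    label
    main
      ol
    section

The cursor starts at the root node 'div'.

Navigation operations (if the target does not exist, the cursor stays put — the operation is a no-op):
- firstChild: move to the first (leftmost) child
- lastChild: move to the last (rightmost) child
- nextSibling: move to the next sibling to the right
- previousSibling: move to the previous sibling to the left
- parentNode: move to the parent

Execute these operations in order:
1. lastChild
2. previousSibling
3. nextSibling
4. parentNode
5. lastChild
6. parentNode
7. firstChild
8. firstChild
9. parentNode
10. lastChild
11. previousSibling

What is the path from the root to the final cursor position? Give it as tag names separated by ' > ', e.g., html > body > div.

After 1 (lastChild): img
After 2 (previousSibling): h3
After 3 (nextSibling): img
After 4 (parentNode): div
After 5 (lastChild): img
After 6 (parentNode): div
After 7 (firstChild): table
After 8 (firstChild): nav
After 9 (parentNode): table
After 10 (lastChild): header
After 11 (previousSibling): tr

Answer: div > table > tr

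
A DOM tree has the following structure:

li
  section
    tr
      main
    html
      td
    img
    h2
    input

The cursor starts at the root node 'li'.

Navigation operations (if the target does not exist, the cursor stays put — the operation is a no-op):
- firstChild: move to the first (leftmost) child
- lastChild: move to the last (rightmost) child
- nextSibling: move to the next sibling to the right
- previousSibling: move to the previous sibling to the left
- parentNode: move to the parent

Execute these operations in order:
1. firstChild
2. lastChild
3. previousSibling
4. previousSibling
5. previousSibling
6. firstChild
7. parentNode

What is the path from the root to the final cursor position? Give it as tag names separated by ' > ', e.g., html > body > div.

After 1 (firstChild): section
After 2 (lastChild): input
After 3 (previousSibling): h2
After 4 (previousSibling): img
After 5 (previousSibling): html
After 6 (firstChild): td
After 7 (parentNode): html

Answer: li > section > html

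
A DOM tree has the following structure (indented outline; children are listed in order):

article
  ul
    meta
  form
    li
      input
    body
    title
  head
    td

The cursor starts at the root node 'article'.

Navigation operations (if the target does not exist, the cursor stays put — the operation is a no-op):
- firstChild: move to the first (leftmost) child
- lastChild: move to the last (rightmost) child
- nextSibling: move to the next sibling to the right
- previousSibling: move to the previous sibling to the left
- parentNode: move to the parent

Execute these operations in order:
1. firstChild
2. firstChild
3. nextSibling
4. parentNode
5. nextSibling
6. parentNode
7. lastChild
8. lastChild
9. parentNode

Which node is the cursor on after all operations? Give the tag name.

After 1 (firstChild): ul
After 2 (firstChild): meta
After 3 (nextSibling): meta (no-op, stayed)
After 4 (parentNode): ul
After 5 (nextSibling): form
After 6 (parentNode): article
After 7 (lastChild): head
After 8 (lastChild): td
After 9 (parentNode): head

Answer: head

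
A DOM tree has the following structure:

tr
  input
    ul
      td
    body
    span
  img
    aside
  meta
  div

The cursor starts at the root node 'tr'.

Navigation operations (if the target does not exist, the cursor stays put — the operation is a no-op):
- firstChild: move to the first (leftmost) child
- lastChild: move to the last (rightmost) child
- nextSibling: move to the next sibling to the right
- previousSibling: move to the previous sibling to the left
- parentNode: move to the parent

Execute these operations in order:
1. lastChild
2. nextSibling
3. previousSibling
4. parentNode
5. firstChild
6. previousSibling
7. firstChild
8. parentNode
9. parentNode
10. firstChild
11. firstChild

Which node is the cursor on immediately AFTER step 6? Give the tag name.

Answer: input

Derivation:
After 1 (lastChild): div
After 2 (nextSibling): div (no-op, stayed)
After 3 (previousSibling): meta
After 4 (parentNode): tr
After 5 (firstChild): input
After 6 (previousSibling): input (no-op, stayed)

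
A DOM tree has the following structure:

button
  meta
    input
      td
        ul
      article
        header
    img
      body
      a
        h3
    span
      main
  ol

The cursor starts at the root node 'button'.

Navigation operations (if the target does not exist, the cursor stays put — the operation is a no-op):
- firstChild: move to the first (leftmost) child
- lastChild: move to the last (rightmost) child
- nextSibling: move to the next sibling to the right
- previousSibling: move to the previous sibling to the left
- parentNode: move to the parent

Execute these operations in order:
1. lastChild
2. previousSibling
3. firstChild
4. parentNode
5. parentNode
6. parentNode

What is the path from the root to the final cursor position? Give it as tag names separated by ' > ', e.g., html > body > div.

Answer: button

Derivation:
After 1 (lastChild): ol
After 2 (previousSibling): meta
After 3 (firstChild): input
After 4 (parentNode): meta
After 5 (parentNode): button
After 6 (parentNode): button (no-op, stayed)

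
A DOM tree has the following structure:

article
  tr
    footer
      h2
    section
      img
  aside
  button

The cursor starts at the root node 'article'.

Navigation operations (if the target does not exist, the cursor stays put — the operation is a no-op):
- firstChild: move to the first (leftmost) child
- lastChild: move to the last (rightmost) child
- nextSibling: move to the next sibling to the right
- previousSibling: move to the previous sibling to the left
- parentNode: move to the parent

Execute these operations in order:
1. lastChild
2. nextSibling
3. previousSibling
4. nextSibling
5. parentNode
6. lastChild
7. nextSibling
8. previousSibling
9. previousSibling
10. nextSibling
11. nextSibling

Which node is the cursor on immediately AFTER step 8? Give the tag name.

After 1 (lastChild): button
After 2 (nextSibling): button (no-op, stayed)
After 3 (previousSibling): aside
After 4 (nextSibling): button
After 5 (parentNode): article
After 6 (lastChild): button
After 7 (nextSibling): button (no-op, stayed)
After 8 (previousSibling): aside

Answer: aside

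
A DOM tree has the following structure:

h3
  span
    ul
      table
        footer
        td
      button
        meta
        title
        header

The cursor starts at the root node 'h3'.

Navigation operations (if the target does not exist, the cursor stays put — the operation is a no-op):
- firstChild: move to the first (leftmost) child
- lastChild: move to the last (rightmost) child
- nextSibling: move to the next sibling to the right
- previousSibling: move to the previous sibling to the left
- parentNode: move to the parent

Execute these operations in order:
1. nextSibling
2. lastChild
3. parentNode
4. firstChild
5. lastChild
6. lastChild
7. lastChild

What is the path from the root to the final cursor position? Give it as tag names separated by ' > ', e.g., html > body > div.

Answer: h3 > span > ul > button > header

Derivation:
After 1 (nextSibling): h3 (no-op, stayed)
After 2 (lastChild): span
After 3 (parentNode): h3
After 4 (firstChild): span
After 5 (lastChild): ul
After 6 (lastChild): button
After 7 (lastChild): header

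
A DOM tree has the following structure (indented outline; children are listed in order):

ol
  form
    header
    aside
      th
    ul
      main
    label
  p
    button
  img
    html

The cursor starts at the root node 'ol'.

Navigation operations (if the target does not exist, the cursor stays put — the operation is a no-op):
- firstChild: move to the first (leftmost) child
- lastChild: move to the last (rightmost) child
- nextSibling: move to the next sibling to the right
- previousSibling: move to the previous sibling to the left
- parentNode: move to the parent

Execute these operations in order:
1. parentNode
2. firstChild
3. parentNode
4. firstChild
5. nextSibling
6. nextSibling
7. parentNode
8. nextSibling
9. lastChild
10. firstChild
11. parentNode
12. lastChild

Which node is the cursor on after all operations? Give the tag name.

After 1 (parentNode): ol (no-op, stayed)
After 2 (firstChild): form
After 3 (parentNode): ol
After 4 (firstChild): form
After 5 (nextSibling): p
After 6 (nextSibling): img
After 7 (parentNode): ol
After 8 (nextSibling): ol (no-op, stayed)
After 9 (lastChild): img
After 10 (firstChild): html
After 11 (parentNode): img
After 12 (lastChild): html

Answer: html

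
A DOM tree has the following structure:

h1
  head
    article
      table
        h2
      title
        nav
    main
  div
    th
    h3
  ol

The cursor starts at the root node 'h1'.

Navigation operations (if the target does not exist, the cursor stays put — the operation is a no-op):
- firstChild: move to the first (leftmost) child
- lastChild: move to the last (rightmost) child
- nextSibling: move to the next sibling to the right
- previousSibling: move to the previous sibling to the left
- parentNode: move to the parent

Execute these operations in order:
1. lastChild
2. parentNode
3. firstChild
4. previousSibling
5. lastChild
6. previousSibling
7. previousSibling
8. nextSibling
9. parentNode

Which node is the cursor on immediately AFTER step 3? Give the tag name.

Answer: head

Derivation:
After 1 (lastChild): ol
After 2 (parentNode): h1
After 3 (firstChild): head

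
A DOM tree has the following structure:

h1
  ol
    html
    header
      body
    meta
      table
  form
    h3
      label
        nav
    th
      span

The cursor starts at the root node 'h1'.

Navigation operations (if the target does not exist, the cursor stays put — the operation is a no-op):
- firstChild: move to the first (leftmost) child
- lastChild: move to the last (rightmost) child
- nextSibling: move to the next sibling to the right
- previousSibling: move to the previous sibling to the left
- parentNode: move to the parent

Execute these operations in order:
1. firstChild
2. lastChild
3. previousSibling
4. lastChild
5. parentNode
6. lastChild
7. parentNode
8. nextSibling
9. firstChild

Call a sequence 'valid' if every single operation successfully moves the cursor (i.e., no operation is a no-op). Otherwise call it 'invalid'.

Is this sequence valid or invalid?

After 1 (firstChild): ol
After 2 (lastChild): meta
After 3 (previousSibling): header
After 4 (lastChild): body
After 5 (parentNode): header
After 6 (lastChild): body
After 7 (parentNode): header
After 8 (nextSibling): meta
After 9 (firstChild): table

Answer: valid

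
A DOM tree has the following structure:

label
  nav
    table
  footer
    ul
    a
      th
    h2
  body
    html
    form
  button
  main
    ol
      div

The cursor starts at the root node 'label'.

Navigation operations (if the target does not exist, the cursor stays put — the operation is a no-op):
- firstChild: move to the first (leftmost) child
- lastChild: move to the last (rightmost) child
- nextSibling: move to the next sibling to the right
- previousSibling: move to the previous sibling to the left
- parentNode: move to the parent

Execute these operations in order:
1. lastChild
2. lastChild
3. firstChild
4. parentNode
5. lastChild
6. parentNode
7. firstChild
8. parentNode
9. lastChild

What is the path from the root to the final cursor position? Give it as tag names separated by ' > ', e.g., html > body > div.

Answer: label > main > ol > div

Derivation:
After 1 (lastChild): main
After 2 (lastChild): ol
After 3 (firstChild): div
After 4 (parentNode): ol
After 5 (lastChild): div
After 6 (parentNode): ol
After 7 (firstChild): div
After 8 (parentNode): ol
After 9 (lastChild): div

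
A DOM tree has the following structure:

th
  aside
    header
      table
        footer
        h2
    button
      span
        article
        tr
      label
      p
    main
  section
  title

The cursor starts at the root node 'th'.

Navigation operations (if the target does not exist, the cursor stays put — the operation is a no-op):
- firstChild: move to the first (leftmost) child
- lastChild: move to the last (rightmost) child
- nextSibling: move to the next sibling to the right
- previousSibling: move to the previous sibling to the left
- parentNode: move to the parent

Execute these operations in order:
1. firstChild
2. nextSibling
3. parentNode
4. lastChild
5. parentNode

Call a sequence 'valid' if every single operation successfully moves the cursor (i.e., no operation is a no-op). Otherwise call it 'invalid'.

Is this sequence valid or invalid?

Answer: valid

Derivation:
After 1 (firstChild): aside
After 2 (nextSibling): section
After 3 (parentNode): th
After 4 (lastChild): title
After 5 (parentNode): th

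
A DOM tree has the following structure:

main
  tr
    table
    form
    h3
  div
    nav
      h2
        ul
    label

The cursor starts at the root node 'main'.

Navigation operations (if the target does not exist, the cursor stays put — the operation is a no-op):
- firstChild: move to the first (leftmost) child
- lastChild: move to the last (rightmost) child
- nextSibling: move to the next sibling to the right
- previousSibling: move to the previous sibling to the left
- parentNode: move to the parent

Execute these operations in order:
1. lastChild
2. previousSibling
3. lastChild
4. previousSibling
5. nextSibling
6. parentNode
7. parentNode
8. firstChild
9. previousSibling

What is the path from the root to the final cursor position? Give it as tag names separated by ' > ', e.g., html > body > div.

After 1 (lastChild): div
After 2 (previousSibling): tr
After 3 (lastChild): h3
After 4 (previousSibling): form
After 5 (nextSibling): h3
After 6 (parentNode): tr
After 7 (parentNode): main
After 8 (firstChild): tr
After 9 (previousSibling): tr (no-op, stayed)

Answer: main > tr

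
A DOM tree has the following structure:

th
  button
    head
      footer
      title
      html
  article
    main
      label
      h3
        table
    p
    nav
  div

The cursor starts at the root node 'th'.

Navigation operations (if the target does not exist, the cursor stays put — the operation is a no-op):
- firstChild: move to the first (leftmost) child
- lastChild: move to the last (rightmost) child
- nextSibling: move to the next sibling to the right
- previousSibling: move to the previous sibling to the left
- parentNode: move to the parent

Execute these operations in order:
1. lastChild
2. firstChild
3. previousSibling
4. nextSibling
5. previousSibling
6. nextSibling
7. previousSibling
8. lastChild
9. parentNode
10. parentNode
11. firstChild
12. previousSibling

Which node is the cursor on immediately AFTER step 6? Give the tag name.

Answer: div

Derivation:
After 1 (lastChild): div
After 2 (firstChild): div (no-op, stayed)
After 3 (previousSibling): article
After 4 (nextSibling): div
After 5 (previousSibling): article
After 6 (nextSibling): div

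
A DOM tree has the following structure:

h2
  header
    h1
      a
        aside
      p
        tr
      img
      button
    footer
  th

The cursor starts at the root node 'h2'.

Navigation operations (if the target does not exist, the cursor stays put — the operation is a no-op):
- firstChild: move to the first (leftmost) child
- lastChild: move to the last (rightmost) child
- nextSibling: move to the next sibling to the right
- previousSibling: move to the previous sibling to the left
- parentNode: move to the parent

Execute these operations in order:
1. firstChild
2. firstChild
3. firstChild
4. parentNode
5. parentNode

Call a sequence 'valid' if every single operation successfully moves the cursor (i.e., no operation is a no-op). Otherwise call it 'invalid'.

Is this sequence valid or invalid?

After 1 (firstChild): header
After 2 (firstChild): h1
After 3 (firstChild): a
After 4 (parentNode): h1
After 5 (parentNode): header

Answer: valid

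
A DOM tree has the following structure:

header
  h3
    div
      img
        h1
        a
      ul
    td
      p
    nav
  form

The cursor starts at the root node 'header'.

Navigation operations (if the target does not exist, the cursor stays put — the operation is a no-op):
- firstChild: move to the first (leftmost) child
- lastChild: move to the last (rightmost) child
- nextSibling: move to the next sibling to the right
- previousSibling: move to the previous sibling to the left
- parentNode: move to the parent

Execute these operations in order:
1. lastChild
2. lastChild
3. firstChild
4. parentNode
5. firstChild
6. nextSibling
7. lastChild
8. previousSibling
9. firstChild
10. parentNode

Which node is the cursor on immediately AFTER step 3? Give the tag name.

After 1 (lastChild): form
After 2 (lastChild): form (no-op, stayed)
After 3 (firstChild): form (no-op, stayed)

Answer: form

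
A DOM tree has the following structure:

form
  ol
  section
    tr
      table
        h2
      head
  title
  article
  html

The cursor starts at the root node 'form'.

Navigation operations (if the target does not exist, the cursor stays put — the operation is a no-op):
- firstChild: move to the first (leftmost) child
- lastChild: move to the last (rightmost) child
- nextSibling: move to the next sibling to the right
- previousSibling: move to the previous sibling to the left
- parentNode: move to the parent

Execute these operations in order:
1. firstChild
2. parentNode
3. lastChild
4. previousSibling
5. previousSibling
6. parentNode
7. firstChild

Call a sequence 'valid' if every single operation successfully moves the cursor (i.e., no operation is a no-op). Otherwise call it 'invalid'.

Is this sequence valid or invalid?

Answer: valid

Derivation:
After 1 (firstChild): ol
After 2 (parentNode): form
After 3 (lastChild): html
After 4 (previousSibling): article
After 5 (previousSibling): title
After 6 (parentNode): form
After 7 (firstChild): ol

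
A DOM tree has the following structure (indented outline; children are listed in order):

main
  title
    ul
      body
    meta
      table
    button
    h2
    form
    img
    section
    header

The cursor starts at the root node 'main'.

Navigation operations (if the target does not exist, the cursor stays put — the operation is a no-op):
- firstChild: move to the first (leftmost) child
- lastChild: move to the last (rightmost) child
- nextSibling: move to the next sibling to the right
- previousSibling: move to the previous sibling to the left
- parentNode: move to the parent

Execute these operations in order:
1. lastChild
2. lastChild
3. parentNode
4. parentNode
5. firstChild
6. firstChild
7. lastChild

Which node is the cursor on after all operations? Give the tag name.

After 1 (lastChild): title
After 2 (lastChild): header
After 3 (parentNode): title
After 4 (parentNode): main
After 5 (firstChild): title
After 6 (firstChild): ul
After 7 (lastChild): body

Answer: body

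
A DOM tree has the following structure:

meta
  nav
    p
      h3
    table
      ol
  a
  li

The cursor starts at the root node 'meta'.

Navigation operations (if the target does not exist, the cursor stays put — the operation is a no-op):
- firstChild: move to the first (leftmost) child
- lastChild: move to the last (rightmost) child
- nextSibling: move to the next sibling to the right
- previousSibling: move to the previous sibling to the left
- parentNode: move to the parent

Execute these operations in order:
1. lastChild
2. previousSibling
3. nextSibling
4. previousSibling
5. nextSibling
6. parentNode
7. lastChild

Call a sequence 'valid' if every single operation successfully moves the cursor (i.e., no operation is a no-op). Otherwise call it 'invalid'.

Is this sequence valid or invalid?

After 1 (lastChild): li
After 2 (previousSibling): a
After 3 (nextSibling): li
After 4 (previousSibling): a
After 5 (nextSibling): li
After 6 (parentNode): meta
After 7 (lastChild): li

Answer: valid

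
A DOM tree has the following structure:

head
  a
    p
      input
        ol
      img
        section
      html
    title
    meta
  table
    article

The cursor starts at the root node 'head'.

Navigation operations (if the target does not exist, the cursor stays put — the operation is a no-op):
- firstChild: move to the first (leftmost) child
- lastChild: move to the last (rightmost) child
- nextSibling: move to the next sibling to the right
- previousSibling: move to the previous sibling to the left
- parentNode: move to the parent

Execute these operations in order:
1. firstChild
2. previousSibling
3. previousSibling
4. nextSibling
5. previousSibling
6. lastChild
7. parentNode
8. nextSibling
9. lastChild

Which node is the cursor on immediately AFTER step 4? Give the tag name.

Answer: table

Derivation:
After 1 (firstChild): a
After 2 (previousSibling): a (no-op, stayed)
After 3 (previousSibling): a (no-op, stayed)
After 4 (nextSibling): table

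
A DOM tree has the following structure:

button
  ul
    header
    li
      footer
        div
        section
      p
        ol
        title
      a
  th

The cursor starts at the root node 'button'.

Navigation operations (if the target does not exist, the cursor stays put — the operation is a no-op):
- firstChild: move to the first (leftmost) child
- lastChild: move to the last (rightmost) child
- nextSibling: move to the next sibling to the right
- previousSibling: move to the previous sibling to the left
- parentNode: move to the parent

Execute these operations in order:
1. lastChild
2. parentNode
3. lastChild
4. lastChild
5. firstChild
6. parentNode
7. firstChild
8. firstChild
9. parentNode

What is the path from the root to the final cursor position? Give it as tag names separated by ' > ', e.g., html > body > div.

Answer: button > ul

Derivation:
After 1 (lastChild): th
After 2 (parentNode): button
After 3 (lastChild): th
After 4 (lastChild): th (no-op, stayed)
After 5 (firstChild): th (no-op, stayed)
After 6 (parentNode): button
After 7 (firstChild): ul
After 8 (firstChild): header
After 9 (parentNode): ul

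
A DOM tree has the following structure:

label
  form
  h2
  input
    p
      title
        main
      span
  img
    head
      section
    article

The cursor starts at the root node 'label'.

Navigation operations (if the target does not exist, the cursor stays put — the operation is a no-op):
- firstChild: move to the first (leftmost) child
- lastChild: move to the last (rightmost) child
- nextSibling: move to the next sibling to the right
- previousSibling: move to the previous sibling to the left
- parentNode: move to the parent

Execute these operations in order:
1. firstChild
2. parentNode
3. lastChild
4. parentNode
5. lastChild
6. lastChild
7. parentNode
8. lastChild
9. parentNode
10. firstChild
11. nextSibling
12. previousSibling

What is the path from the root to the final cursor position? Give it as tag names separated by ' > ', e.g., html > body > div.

After 1 (firstChild): form
After 2 (parentNode): label
After 3 (lastChild): img
After 4 (parentNode): label
After 5 (lastChild): img
After 6 (lastChild): article
After 7 (parentNode): img
After 8 (lastChild): article
After 9 (parentNode): img
After 10 (firstChild): head
After 11 (nextSibling): article
After 12 (previousSibling): head

Answer: label > img > head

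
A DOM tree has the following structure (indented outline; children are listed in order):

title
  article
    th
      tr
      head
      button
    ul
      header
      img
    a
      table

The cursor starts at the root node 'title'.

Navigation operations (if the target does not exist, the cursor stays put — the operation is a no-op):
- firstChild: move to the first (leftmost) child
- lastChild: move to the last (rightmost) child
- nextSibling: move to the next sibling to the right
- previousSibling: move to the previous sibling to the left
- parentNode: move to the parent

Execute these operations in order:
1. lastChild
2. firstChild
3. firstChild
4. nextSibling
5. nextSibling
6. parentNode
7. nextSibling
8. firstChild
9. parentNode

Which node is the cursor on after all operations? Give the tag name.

Answer: ul

Derivation:
After 1 (lastChild): article
After 2 (firstChild): th
After 3 (firstChild): tr
After 4 (nextSibling): head
After 5 (nextSibling): button
After 6 (parentNode): th
After 7 (nextSibling): ul
After 8 (firstChild): header
After 9 (parentNode): ul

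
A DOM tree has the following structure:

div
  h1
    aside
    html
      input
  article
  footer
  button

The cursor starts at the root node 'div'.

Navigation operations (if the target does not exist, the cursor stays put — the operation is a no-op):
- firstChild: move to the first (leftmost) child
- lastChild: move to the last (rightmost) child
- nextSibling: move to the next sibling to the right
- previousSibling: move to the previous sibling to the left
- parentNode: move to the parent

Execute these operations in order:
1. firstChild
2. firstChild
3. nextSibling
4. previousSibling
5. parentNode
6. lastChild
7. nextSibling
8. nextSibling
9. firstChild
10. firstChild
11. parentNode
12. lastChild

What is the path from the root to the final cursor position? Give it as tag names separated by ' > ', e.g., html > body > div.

Answer: div > h1 > html > input

Derivation:
After 1 (firstChild): h1
After 2 (firstChild): aside
After 3 (nextSibling): html
After 4 (previousSibling): aside
After 5 (parentNode): h1
After 6 (lastChild): html
After 7 (nextSibling): html (no-op, stayed)
After 8 (nextSibling): html (no-op, stayed)
After 9 (firstChild): input
After 10 (firstChild): input (no-op, stayed)
After 11 (parentNode): html
After 12 (lastChild): input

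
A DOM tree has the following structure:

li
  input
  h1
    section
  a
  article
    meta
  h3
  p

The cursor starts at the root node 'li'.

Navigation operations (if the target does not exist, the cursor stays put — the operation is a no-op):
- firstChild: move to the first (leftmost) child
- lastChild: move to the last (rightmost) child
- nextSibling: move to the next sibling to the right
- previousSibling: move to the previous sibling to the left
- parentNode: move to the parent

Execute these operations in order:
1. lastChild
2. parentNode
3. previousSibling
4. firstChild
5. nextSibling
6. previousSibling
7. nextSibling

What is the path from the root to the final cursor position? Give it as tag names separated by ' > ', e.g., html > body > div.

After 1 (lastChild): p
After 2 (parentNode): li
After 3 (previousSibling): li (no-op, stayed)
After 4 (firstChild): input
After 5 (nextSibling): h1
After 6 (previousSibling): input
After 7 (nextSibling): h1

Answer: li > h1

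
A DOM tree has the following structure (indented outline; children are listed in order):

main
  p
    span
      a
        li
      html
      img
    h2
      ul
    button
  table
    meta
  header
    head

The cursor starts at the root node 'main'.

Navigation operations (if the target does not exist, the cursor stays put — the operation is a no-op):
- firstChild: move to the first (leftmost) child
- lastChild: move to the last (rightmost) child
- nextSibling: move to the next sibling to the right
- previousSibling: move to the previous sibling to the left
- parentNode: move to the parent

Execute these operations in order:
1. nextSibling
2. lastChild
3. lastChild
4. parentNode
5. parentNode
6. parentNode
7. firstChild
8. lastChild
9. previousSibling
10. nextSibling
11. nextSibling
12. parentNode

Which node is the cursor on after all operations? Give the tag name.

After 1 (nextSibling): main (no-op, stayed)
After 2 (lastChild): header
After 3 (lastChild): head
After 4 (parentNode): header
After 5 (parentNode): main
After 6 (parentNode): main (no-op, stayed)
After 7 (firstChild): p
After 8 (lastChild): button
After 9 (previousSibling): h2
After 10 (nextSibling): button
After 11 (nextSibling): button (no-op, stayed)
After 12 (parentNode): p

Answer: p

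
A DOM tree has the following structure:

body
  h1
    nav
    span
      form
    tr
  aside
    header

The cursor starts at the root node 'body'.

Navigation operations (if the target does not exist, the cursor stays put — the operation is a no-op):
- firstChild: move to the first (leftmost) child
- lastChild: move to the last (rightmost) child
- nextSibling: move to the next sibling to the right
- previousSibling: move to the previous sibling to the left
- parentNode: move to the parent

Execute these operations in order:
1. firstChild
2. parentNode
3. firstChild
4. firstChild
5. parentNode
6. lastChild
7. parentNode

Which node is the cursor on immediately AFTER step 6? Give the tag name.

After 1 (firstChild): h1
After 2 (parentNode): body
After 3 (firstChild): h1
After 4 (firstChild): nav
After 5 (parentNode): h1
After 6 (lastChild): tr

Answer: tr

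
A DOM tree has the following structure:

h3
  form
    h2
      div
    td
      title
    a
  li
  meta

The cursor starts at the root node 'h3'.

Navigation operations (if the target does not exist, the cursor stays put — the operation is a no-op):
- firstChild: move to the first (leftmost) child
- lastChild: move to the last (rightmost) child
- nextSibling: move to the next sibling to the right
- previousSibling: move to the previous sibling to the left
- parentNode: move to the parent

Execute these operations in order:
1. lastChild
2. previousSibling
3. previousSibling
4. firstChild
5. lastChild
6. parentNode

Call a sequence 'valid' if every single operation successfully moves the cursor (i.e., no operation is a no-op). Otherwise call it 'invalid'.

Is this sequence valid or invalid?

After 1 (lastChild): meta
After 2 (previousSibling): li
After 3 (previousSibling): form
After 4 (firstChild): h2
After 5 (lastChild): div
After 6 (parentNode): h2

Answer: valid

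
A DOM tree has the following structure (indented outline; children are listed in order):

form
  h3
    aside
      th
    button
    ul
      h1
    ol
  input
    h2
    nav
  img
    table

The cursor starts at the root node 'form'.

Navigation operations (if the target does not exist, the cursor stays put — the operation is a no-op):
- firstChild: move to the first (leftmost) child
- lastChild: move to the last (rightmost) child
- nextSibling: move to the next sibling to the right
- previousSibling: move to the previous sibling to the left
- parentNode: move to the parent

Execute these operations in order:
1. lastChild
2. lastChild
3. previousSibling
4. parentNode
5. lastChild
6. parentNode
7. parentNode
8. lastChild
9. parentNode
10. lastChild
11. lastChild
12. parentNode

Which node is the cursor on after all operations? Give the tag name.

After 1 (lastChild): img
After 2 (lastChild): table
After 3 (previousSibling): table (no-op, stayed)
After 4 (parentNode): img
After 5 (lastChild): table
After 6 (parentNode): img
After 7 (parentNode): form
After 8 (lastChild): img
After 9 (parentNode): form
After 10 (lastChild): img
After 11 (lastChild): table
After 12 (parentNode): img

Answer: img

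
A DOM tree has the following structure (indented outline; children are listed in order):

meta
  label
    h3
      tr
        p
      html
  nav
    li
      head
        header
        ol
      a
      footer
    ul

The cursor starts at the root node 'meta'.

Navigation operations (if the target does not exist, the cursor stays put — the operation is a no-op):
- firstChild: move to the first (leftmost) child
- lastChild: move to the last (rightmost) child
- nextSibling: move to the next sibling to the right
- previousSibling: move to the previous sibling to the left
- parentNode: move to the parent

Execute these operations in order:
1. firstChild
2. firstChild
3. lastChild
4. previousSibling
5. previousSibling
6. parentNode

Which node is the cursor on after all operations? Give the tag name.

After 1 (firstChild): label
After 2 (firstChild): h3
After 3 (lastChild): html
After 4 (previousSibling): tr
After 5 (previousSibling): tr (no-op, stayed)
After 6 (parentNode): h3

Answer: h3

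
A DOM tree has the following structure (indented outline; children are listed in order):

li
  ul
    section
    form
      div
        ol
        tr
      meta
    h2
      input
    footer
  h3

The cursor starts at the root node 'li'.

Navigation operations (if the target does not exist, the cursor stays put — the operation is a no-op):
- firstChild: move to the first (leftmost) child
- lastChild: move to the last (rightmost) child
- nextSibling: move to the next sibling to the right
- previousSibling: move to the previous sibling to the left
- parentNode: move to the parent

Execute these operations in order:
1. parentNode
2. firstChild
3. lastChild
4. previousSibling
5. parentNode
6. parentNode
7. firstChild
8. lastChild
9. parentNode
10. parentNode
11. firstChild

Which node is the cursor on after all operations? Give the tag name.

After 1 (parentNode): li (no-op, stayed)
After 2 (firstChild): ul
After 3 (lastChild): footer
After 4 (previousSibling): h2
After 5 (parentNode): ul
After 6 (parentNode): li
After 7 (firstChild): ul
After 8 (lastChild): footer
After 9 (parentNode): ul
After 10 (parentNode): li
After 11 (firstChild): ul

Answer: ul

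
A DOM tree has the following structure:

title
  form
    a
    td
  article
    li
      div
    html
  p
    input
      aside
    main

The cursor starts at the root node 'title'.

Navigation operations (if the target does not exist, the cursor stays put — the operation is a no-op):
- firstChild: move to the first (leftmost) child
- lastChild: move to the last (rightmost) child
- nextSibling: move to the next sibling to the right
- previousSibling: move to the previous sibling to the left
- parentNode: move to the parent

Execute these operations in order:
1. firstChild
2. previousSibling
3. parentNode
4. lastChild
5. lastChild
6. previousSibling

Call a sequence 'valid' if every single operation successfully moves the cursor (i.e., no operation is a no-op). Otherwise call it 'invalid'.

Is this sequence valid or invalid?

Answer: invalid

Derivation:
After 1 (firstChild): form
After 2 (previousSibling): form (no-op, stayed)
After 3 (parentNode): title
After 4 (lastChild): p
After 5 (lastChild): main
After 6 (previousSibling): input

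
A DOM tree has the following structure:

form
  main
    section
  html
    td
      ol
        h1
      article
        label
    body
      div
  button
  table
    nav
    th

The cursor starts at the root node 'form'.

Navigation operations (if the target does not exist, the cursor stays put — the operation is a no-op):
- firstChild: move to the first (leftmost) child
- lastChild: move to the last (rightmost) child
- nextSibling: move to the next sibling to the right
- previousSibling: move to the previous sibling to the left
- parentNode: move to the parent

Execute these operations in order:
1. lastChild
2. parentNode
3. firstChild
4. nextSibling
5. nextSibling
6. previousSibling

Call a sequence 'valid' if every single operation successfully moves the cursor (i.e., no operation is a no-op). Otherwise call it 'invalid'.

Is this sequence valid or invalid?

Answer: valid

Derivation:
After 1 (lastChild): table
After 2 (parentNode): form
After 3 (firstChild): main
After 4 (nextSibling): html
After 5 (nextSibling): button
After 6 (previousSibling): html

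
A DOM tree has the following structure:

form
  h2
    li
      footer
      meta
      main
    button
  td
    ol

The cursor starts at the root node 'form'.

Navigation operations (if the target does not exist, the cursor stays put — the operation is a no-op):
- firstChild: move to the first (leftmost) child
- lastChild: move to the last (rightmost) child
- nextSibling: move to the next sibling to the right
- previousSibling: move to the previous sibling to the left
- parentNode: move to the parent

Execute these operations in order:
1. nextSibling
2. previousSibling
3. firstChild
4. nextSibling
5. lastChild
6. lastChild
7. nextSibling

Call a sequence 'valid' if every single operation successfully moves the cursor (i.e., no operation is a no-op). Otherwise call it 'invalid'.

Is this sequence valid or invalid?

After 1 (nextSibling): form (no-op, stayed)
After 2 (previousSibling): form (no-op, stayed)
After 3 (firstChild): h2
After 4 (nextSibling): td
After 5 (lastChild): ol
After 6 (lastChild): ol (no-op, stayed)
After 7 (nextSibling): ol (no-op, stayed)

Answer: invalid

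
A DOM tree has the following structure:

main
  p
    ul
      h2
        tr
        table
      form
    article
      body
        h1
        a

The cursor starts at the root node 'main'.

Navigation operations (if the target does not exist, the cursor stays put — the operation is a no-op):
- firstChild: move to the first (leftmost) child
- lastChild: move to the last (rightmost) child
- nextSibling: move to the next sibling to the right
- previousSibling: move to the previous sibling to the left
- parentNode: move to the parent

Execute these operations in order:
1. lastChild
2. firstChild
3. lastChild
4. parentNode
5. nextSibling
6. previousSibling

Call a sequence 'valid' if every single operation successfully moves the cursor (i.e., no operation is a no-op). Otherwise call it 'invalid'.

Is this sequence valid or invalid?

After 1 (lastChild): p
After 2 (firstChild): ul
After 3 (lastChild): form
After 4 (parentNode): ul
After 5 (nextSibling): article
After 6 (previousSibling): ul

Answer: valid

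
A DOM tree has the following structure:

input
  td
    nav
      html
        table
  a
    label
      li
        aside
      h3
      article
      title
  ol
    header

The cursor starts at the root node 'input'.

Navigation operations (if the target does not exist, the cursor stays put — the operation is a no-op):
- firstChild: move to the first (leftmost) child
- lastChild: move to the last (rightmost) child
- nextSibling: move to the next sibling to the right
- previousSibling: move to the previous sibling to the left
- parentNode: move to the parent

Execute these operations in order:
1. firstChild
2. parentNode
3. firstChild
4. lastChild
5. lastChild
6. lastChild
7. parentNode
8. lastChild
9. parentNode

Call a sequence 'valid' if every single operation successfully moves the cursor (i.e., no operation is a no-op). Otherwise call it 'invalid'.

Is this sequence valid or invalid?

Answer: valid

Derivation:
After 1 (firstChild): td
After 2 (parentNode): input
After 3 (firstChild): td
After 4 (lastChild): nav
After 5 (lastChild): html
After 6 (lastChild): table
After 7 (parentNode): html
After 8 (lastChild): table
After 9 (parentNode): html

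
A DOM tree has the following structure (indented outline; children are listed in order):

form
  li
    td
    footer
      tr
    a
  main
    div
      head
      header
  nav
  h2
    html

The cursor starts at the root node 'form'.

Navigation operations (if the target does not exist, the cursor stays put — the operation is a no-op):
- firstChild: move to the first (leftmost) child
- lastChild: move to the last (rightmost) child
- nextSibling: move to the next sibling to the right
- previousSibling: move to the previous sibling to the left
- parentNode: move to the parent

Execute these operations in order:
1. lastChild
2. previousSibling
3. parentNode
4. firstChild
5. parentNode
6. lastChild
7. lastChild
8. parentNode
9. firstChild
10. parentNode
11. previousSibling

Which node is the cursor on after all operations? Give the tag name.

Answer: nav

Derivation:
After 1 (lastChild): h2
After 2 (previousSibling): nav
After 3 (parentNode): form
After 4 (firstChild): li
After 5 (parentNode): form
After 6 (lastChild): h2
After 7 (lastChild): html
After 8 (parentNode): h2
After 9 (firstChild): html
After 10 (parentNode): h2
After 11 (previousSibling): nav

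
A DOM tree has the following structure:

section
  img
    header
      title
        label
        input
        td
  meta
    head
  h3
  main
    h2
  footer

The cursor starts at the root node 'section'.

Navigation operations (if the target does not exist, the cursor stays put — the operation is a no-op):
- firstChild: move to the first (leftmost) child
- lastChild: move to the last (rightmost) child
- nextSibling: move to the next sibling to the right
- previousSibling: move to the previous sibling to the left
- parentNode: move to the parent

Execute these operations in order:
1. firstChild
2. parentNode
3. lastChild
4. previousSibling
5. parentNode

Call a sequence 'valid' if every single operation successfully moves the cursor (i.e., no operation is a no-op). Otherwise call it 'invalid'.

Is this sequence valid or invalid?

After 1 (firstChild): img
After 2 (parentNode): section
After 3 (lastChild): footer
After 4 (previousSibling): main
After 5 (parentNode): section

Answer: valid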